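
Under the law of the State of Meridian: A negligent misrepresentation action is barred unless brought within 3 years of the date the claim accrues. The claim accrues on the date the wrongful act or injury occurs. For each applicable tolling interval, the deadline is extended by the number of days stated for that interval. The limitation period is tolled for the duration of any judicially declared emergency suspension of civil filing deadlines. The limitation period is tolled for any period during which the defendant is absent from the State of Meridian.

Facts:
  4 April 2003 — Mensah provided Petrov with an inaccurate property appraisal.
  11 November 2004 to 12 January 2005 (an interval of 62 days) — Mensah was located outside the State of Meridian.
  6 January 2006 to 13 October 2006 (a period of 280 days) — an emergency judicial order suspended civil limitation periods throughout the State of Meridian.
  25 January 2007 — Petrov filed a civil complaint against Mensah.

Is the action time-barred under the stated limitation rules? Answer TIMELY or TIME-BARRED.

TIMELY

The claim accrued on 4 April 2003, the date of the act.
The untolled deadline — 3 years after 4 April 2003 — is 4 April 2006.
The defendant's absence from the jurisdiction from 11 November 2004 to 12 January 2005 tolled the period for 62 days, extending the deadline to 5 June 2006.
The emergency suspension of filing deadlines from 6 January 2006 to 13 October 2006 tolled the period for 280 days, extending the deadline to 12 March 2007.
Filing on 25 January 2007 beat the 12 March 2007 deadline — the action is timely.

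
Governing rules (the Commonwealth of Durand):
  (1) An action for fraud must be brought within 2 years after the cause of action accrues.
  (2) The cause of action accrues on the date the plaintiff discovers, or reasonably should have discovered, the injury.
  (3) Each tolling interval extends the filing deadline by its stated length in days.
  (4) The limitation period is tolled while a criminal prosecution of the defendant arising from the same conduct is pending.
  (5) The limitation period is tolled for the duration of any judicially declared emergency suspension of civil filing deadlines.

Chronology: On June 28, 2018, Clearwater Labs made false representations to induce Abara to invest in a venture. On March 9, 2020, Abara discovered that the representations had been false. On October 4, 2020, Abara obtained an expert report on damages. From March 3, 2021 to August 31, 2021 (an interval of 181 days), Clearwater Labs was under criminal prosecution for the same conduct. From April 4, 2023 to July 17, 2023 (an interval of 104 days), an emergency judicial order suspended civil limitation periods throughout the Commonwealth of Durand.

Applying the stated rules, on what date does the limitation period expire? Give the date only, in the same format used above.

Under the discovery rule, the claim accrued on March 9, 2020, when Abara discovered the injury — not on the June 28, 2018 date of the underlying act.
2 years from March 9, 2020 is March 9, 2022.
The pending criminal prosecution from March 3, 2021 to August 31, 2021 tolled the period for 181 days, extending the deadline to September 6, 2022.
The emergency suspension of filing deadlines from April 4, 2023 to July 17, 2023 began after the period had already run on September 6, 2022, so it has no tolling effect.
None of the other events listed affects the running of the period under the stated rules.

September 6, 2022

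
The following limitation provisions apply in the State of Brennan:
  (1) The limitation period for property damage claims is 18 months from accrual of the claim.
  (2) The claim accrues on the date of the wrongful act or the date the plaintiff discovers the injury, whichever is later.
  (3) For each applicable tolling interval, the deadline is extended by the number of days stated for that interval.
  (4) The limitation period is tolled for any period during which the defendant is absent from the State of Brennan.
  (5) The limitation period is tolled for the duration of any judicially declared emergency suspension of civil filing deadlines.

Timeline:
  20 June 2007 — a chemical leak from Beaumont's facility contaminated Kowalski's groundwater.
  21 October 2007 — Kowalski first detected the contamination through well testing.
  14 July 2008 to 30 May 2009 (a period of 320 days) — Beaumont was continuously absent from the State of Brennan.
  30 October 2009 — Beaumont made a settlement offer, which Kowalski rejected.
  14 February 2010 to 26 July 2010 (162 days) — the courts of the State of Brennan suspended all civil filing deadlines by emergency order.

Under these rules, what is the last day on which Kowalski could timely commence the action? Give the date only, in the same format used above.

16 August 2010

Taking the later of the act (20 June 2007) and discovery (21 October 2007), the claim accrued on 21 October 2007.
18 months from 21 October 2007 is 21 April 2009.
The period was tolled for 320 days by the defendant's absence from the jurisdiction (14 July 2008 to 30 May 2009), pushing the deadline to 7 March 2010.
Because the emergency suspension of filing deadlines ran from 14 February 2010 to 26 July 2010, the deadline is extended by 162 days to 16 August 2010.
Nothing else in the chronology tolls or restarts the period.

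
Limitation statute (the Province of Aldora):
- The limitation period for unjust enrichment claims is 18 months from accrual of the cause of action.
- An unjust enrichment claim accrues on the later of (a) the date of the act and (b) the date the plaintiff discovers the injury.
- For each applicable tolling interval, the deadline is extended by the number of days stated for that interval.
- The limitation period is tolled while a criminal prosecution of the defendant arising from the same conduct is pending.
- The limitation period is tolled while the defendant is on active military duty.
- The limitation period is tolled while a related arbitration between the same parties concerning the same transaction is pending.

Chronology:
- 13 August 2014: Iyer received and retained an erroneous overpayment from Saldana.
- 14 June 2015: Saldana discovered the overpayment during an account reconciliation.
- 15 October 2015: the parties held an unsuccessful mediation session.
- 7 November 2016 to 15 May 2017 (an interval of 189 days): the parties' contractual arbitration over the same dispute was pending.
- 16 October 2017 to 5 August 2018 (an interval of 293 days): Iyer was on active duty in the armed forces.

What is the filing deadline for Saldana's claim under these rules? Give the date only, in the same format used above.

Because discovery on 14 June 2015 post-dates the 13 August 2014 act, accrual under the later-of rule falls on 14 June 2015.
18 months from 14 June 2015 is 14 December 2016.
The period was tolled for 189 days by the pending related arbitration (7 November 2016 to 15 May 2017), pushing the deadline to 21 June 2017.
By the time the defendant's active military service began on 16 October 2017, the limitation period had already expired on 21 June 2017; that interval cannot revive it.
The other events in the timeline have no effect on the limitation period under the stated rules.

21 June 2017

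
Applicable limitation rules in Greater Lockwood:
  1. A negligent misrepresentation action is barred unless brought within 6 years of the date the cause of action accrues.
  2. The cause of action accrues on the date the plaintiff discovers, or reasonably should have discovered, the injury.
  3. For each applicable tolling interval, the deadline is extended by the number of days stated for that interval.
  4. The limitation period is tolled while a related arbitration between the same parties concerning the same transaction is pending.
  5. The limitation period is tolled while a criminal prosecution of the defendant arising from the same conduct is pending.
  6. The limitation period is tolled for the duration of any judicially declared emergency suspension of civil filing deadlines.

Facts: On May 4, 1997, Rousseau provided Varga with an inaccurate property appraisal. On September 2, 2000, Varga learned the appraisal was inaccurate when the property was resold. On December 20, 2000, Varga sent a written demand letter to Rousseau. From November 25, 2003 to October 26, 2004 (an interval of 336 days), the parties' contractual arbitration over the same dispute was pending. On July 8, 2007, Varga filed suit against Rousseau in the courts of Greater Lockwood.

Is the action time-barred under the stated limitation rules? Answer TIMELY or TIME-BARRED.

The claim did not accrue until Varga discovered the injury on September 2, 2000; the May 4, 1997 act date does not start the clock under the stated rule.
The untolled deadline — 6 years after September 2, 2000 — is September 2, 2006.
The pending related arbitration from November 25, 2003 to October 26, 2004 tolled the period for 336 days, extending the deadline to August 4, 2007.
Nothing else in the chronology tolls or restarts the period.
Varga filed on July 8, 2007, before the August 4, 2007 deadline, so the action is timely.

TIMELY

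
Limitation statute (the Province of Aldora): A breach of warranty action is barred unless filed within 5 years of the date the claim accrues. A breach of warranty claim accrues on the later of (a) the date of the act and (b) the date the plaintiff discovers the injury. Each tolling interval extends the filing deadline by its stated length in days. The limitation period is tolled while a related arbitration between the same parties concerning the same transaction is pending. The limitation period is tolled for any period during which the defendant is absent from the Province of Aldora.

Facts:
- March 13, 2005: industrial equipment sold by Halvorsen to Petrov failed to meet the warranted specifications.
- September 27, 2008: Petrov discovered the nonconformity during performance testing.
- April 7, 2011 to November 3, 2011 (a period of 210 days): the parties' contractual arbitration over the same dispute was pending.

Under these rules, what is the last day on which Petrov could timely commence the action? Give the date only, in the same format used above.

The claim accrued on September 27, 2008 — the later of the March 13, 2005 act and the September 27, 2008 discovery.
5 years from September 27, 2008 is September 27, 2013.
Because the pending related arbitration ran from April 7, 2011 to November 3, 2011, the deadline is extended by 210 days to April 25, 2014.

April 25, 2014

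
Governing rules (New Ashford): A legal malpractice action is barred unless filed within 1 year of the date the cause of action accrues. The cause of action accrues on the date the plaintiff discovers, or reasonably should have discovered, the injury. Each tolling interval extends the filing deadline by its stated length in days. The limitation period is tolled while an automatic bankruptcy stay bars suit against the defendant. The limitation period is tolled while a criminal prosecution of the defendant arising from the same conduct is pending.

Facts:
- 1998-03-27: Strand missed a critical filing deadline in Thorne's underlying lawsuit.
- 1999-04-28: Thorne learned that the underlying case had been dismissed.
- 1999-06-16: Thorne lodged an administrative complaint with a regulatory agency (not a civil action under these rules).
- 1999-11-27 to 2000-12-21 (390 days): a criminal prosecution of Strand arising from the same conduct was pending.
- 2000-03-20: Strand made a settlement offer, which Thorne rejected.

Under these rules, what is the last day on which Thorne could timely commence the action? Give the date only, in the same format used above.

2001-05-23

The claim did not accrue until Thorne discovered the injury on 1999-04-28; the 1998-03-27 act date does not start the clock under the stated rule.
Adding the 1 year base period to 1999-04-28 gives a deadline of 2000-04-28, before any tolling.
Because the pending criminal prosecution ran from 1999-11-27 to 2000-12-21, the deadline is extended by 390 days to 2001-05-23.
The other events in the timeline have no effect on the limitation period under the stated rules.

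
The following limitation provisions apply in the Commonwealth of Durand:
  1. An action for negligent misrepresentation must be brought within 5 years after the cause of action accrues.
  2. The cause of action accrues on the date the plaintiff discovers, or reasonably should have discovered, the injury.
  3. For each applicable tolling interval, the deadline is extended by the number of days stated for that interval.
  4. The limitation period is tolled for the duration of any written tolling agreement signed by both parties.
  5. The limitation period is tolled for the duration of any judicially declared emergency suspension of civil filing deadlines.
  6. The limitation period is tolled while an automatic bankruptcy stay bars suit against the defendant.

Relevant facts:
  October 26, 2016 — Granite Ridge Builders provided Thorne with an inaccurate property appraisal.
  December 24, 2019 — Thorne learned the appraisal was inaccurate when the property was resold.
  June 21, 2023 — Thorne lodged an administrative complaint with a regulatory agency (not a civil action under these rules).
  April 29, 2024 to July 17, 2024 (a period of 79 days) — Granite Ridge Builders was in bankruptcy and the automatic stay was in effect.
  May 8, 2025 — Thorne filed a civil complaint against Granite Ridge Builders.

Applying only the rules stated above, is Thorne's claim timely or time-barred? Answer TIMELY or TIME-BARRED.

TIME-BARRED

The claim did not accrue until Thorne discovered the injury on December 24, 2019; the October 26, 2016 act date does not start the clock under the stated rule.
The untolled deadline — 5 years after December 24, 2019 — is December 24, 2024.
The automatic bankruptcy stay from April 29, 2024 to July 17, 2024 tolled the period for 79 days, extending the deadline to March 13, 2025.
The other events in the timeline have no effect on the limitation period under the stated rules.
Filing on May 8, 2025 missed the March 13, 2025 deadline — the action is time-barred.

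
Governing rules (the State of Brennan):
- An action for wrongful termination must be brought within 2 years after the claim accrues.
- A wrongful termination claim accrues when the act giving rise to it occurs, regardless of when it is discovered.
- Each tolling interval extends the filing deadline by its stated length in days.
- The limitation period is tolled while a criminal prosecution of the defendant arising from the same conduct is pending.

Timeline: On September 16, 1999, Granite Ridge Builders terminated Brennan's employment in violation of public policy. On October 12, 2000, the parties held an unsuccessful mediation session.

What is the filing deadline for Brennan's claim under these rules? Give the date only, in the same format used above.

September 16, 2001

The claim accrued on September 16, 1999, when the wrongful act occurred.
2 years from September 16, 1999 is September 16, 2001.
The other events in the timeline have no effect on the limitation period under the stated rules.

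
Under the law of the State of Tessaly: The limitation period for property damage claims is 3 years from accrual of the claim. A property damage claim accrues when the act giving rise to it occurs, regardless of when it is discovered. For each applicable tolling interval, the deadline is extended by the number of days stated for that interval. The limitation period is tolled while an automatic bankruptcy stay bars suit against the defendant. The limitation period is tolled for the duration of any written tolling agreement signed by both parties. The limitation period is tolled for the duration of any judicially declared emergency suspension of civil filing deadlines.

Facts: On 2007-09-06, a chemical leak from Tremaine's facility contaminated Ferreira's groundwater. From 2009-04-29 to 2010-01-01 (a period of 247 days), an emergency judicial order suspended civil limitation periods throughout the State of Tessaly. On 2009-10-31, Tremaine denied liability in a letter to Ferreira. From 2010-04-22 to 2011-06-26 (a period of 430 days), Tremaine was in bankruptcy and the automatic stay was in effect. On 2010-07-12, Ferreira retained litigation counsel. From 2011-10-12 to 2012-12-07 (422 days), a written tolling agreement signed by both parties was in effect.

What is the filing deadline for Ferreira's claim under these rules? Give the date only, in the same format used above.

2013-09-09

The claim accrued on 2007-09-06, the date of the act.
3 years from 2007-09-06 is 2010-09-06.
The emergency suspension of filing deadlines from 2009-04-29 to 2010-01-01 tolled the period for 247 days, extending the deadline to 2011-05-11.
Because the automatic bankruptcy stay ran from 2010-04-22 to 2011-06-26, the deadline is extended by 430 days to 2012-07-14.
The written tolling agreement from 2011-10-12 to 2012-12-07 tolled the period for 422 days, extending the deadline to 2013-09-09.
Nothing else in the chronology tolls or restarts the period.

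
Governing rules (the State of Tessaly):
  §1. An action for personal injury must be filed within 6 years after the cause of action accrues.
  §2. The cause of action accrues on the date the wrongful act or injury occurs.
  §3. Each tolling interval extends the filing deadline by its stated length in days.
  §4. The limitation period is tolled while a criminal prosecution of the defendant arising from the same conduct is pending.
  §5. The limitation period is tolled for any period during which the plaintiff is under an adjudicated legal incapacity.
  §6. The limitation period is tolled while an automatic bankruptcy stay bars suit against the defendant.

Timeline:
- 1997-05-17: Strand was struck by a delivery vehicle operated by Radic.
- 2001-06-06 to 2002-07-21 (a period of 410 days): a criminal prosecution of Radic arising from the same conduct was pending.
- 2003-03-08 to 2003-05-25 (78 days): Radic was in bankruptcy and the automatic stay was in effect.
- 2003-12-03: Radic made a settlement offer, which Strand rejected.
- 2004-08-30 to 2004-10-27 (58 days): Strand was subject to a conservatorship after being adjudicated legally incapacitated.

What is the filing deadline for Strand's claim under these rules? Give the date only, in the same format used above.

The limitation period began to run on 1997-05-17.
The untolled deadline — 6 years after 1997-05-17 — is 2003-05-17.
Because the pending criminal prosecution ran from 2001-06-06 to 2002-07-21, the deadline is extended by 410 days to 2004-06-30.
The automatic bankruptcy stay from 2003-03-08 to 2003-05-25 tolled the period for 78 days, extending the deadline to 2004-09-16.
Because the plaintiff's legal incapacity ran from 2004-08-30 to 2004-10-27, the deadline is extended by 58 days to 2004-11-13.
Nothing else in the chronology tolls or restarts the period.

2004-11-13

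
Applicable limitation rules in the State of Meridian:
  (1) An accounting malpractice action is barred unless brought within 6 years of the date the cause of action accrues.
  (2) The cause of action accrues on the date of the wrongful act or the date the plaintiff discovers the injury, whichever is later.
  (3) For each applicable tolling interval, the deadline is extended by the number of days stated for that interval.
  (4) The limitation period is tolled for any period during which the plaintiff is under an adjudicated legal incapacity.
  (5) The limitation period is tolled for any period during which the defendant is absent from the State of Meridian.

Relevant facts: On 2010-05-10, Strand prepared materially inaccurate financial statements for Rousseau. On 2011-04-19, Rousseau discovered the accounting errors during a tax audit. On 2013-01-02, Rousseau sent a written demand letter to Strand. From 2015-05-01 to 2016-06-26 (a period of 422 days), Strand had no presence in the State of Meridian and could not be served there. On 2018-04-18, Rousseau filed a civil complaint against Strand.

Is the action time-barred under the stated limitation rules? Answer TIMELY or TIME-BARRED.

TIMELY

The claim accrued on 2011-04-19 — the later of the 2010-05-10 act and the 2011-04-19 discovery.
The untolled deadline — 6 years after 2011-04-19 — is 2017-04-19.
The period was tolled for 422 days by the defendant's absence from the jurisdiction (2015-05-01 to 2016-06-26), pushing the deadline to 2018-06-15.
Nothing else in the chronology tolls or restarts the period.
Rousseau filed on 2018-04-18, before the 2018-06-15 deadline, so the action is timely.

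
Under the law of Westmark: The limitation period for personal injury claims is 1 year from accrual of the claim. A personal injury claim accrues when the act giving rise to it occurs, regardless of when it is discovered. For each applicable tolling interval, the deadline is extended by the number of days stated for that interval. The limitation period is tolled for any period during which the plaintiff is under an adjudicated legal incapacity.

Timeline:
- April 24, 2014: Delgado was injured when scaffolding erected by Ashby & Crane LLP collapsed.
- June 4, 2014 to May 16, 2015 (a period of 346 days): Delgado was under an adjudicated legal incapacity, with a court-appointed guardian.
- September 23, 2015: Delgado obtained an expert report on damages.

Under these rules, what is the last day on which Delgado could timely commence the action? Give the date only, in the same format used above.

The claim accrued on April 24, 2014, when the wrongful act occurred.
Adding the 1 year base period to April 24, 2014 gives a deadline of April 24, 2015, before any tolling.
Because the plaintiff's legal incapacity ran from June 4, 2014 to May 16, 2015, the deadline is extended by 346 days to April 4, 2016.
Nothing else in the chronology tolls or restarts the period.

April 4, 2016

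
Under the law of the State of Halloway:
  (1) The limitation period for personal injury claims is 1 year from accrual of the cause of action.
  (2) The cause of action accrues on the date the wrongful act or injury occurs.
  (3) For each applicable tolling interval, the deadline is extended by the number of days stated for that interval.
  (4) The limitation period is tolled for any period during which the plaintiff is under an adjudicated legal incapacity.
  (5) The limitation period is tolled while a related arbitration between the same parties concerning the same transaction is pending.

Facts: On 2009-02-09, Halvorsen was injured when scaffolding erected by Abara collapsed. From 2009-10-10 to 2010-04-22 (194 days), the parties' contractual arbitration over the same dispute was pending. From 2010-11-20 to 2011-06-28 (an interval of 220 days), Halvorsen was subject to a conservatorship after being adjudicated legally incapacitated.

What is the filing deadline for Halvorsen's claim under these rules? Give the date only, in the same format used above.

The cause of action accrued on 2009-02-09, the date of the act.
Adding the 1 year base period to 2009-02-09 gives a deadline of 2010-02-09, before any tolling.
Because the pending related arbitration ran from 2009-10-10 to 2010-04-22, the deadline is extended by 194 days to 2010-08-22.
The plaintiff's legal incapacity from 2010-11-20 to 2011-06-28 began after the period had already run on 2010-08-22, so it has no tolling effect.

2010-08-22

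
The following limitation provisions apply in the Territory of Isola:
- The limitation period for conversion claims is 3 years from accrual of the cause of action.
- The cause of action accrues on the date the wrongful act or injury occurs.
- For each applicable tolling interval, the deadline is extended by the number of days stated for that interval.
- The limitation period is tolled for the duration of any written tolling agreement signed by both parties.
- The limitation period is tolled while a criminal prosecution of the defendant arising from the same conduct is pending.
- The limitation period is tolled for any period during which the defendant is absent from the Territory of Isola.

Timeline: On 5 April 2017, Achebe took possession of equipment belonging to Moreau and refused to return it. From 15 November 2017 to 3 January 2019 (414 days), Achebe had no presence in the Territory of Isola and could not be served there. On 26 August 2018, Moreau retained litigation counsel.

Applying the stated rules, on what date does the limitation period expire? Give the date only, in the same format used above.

The cause of action accrued on 5 April 2017, the date of the act.
The untolled deadline — 3 years after 5 April 2017 — is 5 April 2020.
The period was tolled for 414 days by the defendant's absence from the jurisdiction (15 November 2017 to 3 January 2019), pushing the deadline to 24 May 2021.
Nothing else in the chronology tolls or restarts the period.

24 May 2021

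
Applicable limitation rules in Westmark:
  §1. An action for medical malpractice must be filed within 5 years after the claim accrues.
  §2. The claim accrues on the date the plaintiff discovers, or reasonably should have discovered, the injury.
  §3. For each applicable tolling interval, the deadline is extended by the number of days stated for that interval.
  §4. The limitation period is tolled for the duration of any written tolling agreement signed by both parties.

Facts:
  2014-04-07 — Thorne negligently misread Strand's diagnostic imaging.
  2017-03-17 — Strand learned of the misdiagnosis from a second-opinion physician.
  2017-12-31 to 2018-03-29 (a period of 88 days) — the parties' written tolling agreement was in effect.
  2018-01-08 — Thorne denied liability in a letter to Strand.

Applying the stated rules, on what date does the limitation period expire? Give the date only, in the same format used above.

2022-06-13

Accrual is tied to discovery, so the period began on 2017-03-17 rather than on 2014-04-07 when the act occurred.
The untolled deadline — 5 years after 2017-03-17 — is 2022-03-17.
The written tolling agreement from 2017-12-31 to 2018-03-29 tolled the period for 88 days, extending the deadline to 2022-06-13.
The other events in the timeline have no effect on the limitation period under the stated rules.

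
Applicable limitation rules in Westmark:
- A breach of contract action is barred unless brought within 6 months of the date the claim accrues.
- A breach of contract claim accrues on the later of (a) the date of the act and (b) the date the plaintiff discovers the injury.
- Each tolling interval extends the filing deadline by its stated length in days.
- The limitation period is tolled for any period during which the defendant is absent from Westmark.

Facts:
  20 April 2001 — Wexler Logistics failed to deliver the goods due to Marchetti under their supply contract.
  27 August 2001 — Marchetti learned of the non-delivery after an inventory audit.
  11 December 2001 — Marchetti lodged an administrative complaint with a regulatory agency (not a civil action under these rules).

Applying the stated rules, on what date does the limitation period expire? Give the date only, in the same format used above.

The claim accrued on 27 August 2001 — the later of the 20 April 2001 act and the 27 August 2001 discovery.
The untolled deadline — 6 months after 27 August 2001 — is 27 February 2002.
The other events in the timeline have no effect on the limitation period under the stated rules.

27 February 2002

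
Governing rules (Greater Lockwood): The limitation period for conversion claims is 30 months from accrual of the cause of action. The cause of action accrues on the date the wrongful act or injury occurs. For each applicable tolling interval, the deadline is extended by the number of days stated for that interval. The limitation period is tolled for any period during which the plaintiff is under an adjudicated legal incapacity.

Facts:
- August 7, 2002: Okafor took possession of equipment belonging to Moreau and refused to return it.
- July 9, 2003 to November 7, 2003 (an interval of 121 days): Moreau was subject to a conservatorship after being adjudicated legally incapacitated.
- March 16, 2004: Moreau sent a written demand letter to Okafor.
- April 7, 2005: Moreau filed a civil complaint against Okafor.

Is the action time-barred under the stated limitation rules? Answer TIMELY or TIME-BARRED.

The claim accrued on August 7, 2002, when the wrongful act occurred.
30 months from August 7, 2002 is February 7, 2005.
The plaintiff's legal incapacity from July 9, 2003 to November 7, 2003 tolled the period for 121 days, extending the deadline to June 8, 2005.
Nothing else in the chronology tolls or restarts the period.
The April 7, 2005 filing precedes the June 8, 2005 deadline; the claim is timely.

TIMELY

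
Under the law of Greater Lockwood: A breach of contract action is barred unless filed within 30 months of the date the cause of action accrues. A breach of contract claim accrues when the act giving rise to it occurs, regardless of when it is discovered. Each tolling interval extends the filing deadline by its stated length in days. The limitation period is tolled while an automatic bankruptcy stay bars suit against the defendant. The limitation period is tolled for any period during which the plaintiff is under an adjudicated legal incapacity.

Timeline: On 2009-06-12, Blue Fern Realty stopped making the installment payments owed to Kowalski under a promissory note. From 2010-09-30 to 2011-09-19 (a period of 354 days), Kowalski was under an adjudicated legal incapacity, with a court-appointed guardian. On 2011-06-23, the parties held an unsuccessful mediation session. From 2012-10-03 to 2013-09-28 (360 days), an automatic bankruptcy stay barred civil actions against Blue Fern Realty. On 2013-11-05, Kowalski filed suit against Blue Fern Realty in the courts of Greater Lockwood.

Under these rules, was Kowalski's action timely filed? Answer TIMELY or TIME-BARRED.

TIMELY

The claim accrued on 2009-06-12, when the wrongful act occurred.
The untolled deadline — 30 months after 2009-06-12 — is 2011-12-12.
The plaintiff's legal incapacity from 2010-09-30 to 2011-09-19 tolled the period for 354 days, extending the deadline to 2012-11-30.
Because the automatic bankruptcy stay ran from 2012-10-03 to 2013-09-28, the deadline is extended by 360 days to 2013-11-25.
The other events in the timeline have no effect on the limitation period under the stated rules.
The 2013-11-05 filing precedes the 2013-11-25 deadline; the claim is timely.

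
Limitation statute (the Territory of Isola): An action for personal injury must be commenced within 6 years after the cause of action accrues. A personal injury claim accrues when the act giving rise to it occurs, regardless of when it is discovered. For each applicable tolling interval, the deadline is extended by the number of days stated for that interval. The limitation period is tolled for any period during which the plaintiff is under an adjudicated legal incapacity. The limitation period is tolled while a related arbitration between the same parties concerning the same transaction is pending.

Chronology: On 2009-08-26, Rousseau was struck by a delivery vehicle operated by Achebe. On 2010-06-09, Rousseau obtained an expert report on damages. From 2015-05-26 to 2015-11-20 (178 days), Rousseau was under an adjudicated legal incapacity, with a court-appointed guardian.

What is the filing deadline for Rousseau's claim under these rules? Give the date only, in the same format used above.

The limitation period began to run on 2009-08-26.
The untolled deadline — 6 years after 2009-08-26 — is 2015-08-26.
Because the plaintiff's legal incapacity ran from 2015-05-26 to 2015-11-20, the deadline is extended by 178 days to 2016-02-20.
Nothing else in the chronology tolls or restarts the period.

2016-02-20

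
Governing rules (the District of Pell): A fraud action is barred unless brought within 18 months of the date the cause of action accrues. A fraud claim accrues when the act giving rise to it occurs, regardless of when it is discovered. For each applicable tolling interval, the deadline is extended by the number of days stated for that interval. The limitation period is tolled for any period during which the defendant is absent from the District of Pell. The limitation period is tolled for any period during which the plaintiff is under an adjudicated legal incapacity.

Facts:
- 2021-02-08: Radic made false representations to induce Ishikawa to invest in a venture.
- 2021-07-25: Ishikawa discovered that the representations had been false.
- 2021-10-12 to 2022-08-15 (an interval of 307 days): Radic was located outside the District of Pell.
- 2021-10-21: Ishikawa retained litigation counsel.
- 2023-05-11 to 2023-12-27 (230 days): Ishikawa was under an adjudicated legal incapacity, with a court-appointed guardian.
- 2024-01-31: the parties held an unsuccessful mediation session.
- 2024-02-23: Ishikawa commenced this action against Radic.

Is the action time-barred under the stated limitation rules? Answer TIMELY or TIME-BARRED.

Accrual is governed by the date of the act, so the period began to run on 2021-02-08; the later discovery on 2021-07-25 is irrelevant under the stated rule.
18 months from 2021-02-08 is 2022-08-08.
The period was tolled for 307 days by the defendant's absence from the jurisdiction (2021-10-12 to 2022-08-15), pushing the deadline to 2023-06-11.
The period was tolled for 230 days by the plaintiff's legal incapacity (2023-05-11 to 2023-12-27), pushing the deadline to 2024-01-27.
None of the other events listed affects the running of the period under the stated rules.
Filing on 2024-02-23 missed the 2024-01-27 deadline — the action is time-barred.

TIME-BARRED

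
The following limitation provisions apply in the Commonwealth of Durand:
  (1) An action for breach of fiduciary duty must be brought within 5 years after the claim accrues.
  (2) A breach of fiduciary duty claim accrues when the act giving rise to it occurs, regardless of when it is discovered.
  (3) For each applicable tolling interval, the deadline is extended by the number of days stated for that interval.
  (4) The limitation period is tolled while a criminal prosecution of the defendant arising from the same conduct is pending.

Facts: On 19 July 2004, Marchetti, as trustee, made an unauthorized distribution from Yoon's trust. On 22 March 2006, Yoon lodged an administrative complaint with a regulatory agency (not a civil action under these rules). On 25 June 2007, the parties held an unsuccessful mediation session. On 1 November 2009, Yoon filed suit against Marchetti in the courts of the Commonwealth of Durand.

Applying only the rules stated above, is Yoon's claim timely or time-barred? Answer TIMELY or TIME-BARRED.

TIME-BARRED

The limitation period began to run on 19 July 2004.
Adding the 5 years base period to 19 July 2004 gives a deadline of 19 July 2009, before any tolling.
Nothing else in the chronology tolls or restarts the period.
Filing on 1 November 2009 missed the 19 July 2009 deadline — the action is time-barred.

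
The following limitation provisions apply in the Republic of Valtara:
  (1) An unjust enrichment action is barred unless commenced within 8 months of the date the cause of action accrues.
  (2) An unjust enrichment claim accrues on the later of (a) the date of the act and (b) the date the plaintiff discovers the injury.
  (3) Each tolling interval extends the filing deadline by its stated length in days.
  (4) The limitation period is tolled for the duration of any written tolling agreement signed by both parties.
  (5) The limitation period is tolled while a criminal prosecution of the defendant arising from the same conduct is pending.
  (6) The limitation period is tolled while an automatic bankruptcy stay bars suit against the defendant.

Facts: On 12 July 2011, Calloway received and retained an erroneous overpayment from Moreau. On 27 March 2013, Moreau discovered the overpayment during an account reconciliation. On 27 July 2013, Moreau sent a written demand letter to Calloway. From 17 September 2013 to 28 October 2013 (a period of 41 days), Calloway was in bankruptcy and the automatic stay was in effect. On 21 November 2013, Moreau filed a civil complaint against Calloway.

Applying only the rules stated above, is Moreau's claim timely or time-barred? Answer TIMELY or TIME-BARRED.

TIMELY

Taking the later of the act (12 July 2011) and discovery (27 March 2013), the claim accrued on 27 March 2013.
The untolled deadline — 8 months after 27 March 2013 — is 27 November 2013.
The period was tolled for 41 days by the automatic bankruptcy stay (17 September 2013 to 28 October 2013), pushing the deadline to 7 January 2014.
None of the other events listed affects the running of the period under the stated rules.
The 21 November 2013 filing precedes the 7 January 2014 deadline; the claim is timely.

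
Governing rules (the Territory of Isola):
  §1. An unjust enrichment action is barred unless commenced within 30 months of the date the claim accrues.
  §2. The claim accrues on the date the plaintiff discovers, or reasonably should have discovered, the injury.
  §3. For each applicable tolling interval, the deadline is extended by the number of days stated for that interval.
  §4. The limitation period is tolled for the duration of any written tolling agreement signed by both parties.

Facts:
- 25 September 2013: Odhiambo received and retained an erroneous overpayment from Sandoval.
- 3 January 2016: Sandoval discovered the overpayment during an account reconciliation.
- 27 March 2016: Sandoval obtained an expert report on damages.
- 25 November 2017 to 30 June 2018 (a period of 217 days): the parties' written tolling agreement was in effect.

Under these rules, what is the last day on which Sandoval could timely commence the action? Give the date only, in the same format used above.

Under the discovery rule, the claim accrued on 3 January 2016, when Sandoval discovered the injury — not on the 25 September 2013 date of the underlying act.
Adding the 30 months base period to 3 January 2016 gives a deadline of 3 July 2018, before any tolling.
The period was tolled for 217 days by the written tolling agreement (25 November 2017 to 30 June 2018), pushing the deadline to 5 February 2019.
None of the other events listed affects the running of the period under the stated rules.

5 February 2019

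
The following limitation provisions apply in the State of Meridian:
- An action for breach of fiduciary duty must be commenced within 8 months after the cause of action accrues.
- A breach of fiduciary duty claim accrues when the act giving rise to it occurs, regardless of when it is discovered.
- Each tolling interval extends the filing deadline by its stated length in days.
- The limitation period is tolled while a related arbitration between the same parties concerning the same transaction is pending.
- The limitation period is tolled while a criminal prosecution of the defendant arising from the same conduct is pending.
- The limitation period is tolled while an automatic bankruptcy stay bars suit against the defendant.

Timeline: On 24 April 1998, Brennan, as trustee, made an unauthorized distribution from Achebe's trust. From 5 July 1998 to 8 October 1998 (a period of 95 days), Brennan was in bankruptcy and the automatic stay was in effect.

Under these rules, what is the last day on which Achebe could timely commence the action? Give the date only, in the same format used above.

The limitation period began to run on 24 April 1998.
Adding the 8 months base period to 24 April 1998 gives a deadline of 24 December 1998, before any tolling.
The automatic bankruptcy stay from 5 July 1998 to 8 October 1998 tolled the period for 95 days, extending the deadline to 29 March 1999.

29 March 1999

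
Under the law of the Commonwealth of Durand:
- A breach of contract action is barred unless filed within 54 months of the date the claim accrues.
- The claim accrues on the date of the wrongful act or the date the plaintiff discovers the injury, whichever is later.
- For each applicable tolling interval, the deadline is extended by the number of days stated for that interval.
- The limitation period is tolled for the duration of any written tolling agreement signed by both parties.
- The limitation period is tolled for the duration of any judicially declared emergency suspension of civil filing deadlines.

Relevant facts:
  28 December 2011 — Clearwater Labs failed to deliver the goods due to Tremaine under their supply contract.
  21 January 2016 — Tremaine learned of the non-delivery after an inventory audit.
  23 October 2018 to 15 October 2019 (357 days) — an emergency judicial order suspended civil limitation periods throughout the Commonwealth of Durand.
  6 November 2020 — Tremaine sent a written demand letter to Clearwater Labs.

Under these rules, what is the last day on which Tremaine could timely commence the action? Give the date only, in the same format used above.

The claim accrued on 21 January 2016 — the later of the 28 December 2011 act and the 21 January 2016 discovery.
The untolled deadline — 54 months after 21 January 2016 — is 21 July 2020.
Because the emergency suspension of filing deadlines ran from 23 October 2018 to 15 October 2019, the deadline is extended by 357 days to 13 July 2021.
None of the other events listed affects the running of the period under the stated rules.

13 July 2021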